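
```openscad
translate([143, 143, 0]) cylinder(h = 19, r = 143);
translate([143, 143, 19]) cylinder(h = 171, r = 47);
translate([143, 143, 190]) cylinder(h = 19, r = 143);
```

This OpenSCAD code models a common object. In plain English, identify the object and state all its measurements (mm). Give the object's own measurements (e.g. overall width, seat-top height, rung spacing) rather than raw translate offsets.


A spool: two coaxial disc flanges of radius 143 mm and thickness 19 mm, joined by a core cylinder of radius 47 mm and height 171 mm. The lower flange rests on z = 0 and the three cylinders share a vertical axis.


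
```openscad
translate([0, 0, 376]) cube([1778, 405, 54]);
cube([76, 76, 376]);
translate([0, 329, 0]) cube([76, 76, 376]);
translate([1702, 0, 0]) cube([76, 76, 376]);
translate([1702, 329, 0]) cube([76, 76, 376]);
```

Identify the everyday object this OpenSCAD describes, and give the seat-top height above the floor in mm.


A bench. The seat-top height is 430 mm.

A long slab on four corner posts — a bench. The slab sits at z = 376 with thickness 54, so the top is 376 + 54 = 430 mm.


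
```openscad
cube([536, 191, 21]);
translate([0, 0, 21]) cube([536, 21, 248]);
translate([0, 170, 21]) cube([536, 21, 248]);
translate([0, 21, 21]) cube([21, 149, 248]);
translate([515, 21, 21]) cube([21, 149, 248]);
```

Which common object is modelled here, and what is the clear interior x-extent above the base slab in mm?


An open box. The internal width is 494 mm.

A 536×191 base slab with four walls standing on it — an open box. The base is 536 mm wide and the walls are 21 mm thick, so the internal width is 536 − 2 × 21 = 494 mm.


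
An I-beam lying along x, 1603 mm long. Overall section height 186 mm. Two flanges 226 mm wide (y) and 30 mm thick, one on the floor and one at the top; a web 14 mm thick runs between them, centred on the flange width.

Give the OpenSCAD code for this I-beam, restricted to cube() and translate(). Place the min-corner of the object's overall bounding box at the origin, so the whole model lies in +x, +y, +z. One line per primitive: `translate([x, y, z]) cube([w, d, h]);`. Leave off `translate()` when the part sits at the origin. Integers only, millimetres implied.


cube([1603, 226, 30]);
translate([0, 106, 30]) cube([1603, 14, 126]);
translate([0, 0, 156]) cube([1603, 226, 30]);


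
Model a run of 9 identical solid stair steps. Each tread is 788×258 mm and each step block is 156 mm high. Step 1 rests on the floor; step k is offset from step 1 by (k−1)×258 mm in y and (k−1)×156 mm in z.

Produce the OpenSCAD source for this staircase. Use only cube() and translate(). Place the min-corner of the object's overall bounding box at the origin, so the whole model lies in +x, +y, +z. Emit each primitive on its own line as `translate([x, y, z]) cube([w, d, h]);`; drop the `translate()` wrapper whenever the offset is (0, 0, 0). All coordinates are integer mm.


cube([788, 258, 156]);
translate([0, 258, 156]) cube([788, 258, 156]);
translate([0, 516, 312]) cube([788, 258, 156]);
translate([0, 774, 468]) cube([788, 258, 156]);
translate([0, 1032, 624]) cube([788, 258, 156]);
translate([0, 1290, 780]) cube([788, 258, 156]);
translate([0, 1548, 936]) cube([788, 258, 156]);
translate([0, 1806, 1092]) cube([788, 258, 156]);
translate([0, 2064, 1248]) cube([788, 258, 156]);


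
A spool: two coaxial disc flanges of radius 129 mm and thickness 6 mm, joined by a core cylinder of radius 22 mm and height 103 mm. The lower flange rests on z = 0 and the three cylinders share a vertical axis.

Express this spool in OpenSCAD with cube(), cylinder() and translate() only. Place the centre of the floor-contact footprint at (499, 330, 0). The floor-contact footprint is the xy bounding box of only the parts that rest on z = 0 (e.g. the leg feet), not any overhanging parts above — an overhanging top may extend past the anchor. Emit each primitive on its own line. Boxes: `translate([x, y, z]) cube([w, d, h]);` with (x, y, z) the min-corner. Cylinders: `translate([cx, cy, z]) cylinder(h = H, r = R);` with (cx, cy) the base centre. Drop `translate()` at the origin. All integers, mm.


translate([499, 330, 0]) cylinder(h = 6, r = 129);
translate([499, 330, 6]) cylinder(h = 103, r = 22);
translate([499, 330, 109]) cylinder(h = 6, r = 129);


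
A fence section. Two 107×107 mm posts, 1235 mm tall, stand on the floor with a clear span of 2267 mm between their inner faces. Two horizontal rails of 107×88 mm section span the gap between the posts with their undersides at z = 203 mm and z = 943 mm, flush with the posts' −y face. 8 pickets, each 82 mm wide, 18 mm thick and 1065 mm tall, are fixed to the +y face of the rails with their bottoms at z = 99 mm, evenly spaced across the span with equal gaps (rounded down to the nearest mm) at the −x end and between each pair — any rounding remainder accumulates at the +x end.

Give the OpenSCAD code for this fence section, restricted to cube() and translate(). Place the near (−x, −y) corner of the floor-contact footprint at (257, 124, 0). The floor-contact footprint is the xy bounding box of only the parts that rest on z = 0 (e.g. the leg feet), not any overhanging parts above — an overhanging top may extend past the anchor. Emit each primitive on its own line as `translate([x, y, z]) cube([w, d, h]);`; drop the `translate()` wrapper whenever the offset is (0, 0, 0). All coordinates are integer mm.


translate([257, 124, 0]) cube([107, 107, 1235]);
translate([2631, 124, 0]) cube([107, 107, 1235]);
translate([364, 124, 203]) cube([2267, 107, 88]);
translate([364, 124, 943]) cube([2267, 107, 88]);
translate([543, 231, 99]) cube([82, 18, 1065]);
translate([804, 231, 99]) cube([82, 18, 1065]);
translate([1065, 231, 99]) cube([82, 18, 1065]);
translate([1326, 231, 99]) cube([82, 18, 1065]);
translate([1587, 231, 99]) cube([82, 18, 1065]);
translate([1848, 231, 99]) cube([82, 18, 1065]);
translate([2109, 231, 99]) cube([82, 18, 1065]);
translate([2370, 231, 99]) cube([82, 18, 1065]);


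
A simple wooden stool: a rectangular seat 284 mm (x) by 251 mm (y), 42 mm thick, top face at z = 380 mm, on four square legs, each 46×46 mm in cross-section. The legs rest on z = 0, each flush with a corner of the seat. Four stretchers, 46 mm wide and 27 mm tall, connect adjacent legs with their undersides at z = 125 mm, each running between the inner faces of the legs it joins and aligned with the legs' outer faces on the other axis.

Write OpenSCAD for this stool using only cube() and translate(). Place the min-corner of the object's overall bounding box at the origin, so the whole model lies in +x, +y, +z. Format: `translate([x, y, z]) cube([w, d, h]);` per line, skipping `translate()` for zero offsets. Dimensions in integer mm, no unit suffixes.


// leg_h = 380 - 42 = 338
// stretcher span = 284 - 2*46 = 192
translate([0, 0, 338]) cube([284, 251, 42]);
cube([46, 46, 338]);
translate([238, 0, 0]) cube([46, 46, 338]);
translate([0, 205, 0]) cube([46, 46, 338]);
translate([238, 205, 0]) cube([46, 46, 338]);
translate([46, 0, 125]) cube([192, 46, 27]);
translate([46, 205, 125]) cube([192, 46, 27]);
translate([0, 46, 125]) cube([46, 159, 27]);
translate([238, 46, 125]) cube([46, 159, 27]);


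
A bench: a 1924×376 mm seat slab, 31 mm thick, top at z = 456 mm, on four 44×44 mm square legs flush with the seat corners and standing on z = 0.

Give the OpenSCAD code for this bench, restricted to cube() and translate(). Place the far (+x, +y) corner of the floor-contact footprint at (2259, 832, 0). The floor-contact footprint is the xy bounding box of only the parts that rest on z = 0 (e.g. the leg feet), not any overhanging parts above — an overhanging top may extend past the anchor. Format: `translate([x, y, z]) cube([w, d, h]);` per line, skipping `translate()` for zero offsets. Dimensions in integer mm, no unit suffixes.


translate([335, 456, 425]) cube([1924, 376, 31]);
translate([335, 456, 0]) cube([44, 44, 425]);
translate([335, 788, 0]) cube([44, 44, 425]);
translate([2215, 456, 0]) cube([44, 44, 425]);
translate([2215, 788, 0]) cube([44, 44, 425]);


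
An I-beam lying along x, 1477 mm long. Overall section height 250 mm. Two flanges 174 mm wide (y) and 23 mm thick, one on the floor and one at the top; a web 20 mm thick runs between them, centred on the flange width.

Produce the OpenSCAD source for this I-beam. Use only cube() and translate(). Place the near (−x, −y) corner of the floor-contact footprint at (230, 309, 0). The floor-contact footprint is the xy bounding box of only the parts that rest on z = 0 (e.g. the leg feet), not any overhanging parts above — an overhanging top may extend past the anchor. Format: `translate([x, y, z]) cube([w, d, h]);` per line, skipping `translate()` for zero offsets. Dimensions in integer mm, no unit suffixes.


translate([230, 309, 0]) cube([1477, 174, 23]);
translate([230, 386, 23]) cube([1477, 20, 204]);
translate([230, 309, 227]) cube([1477, 174, 23]);


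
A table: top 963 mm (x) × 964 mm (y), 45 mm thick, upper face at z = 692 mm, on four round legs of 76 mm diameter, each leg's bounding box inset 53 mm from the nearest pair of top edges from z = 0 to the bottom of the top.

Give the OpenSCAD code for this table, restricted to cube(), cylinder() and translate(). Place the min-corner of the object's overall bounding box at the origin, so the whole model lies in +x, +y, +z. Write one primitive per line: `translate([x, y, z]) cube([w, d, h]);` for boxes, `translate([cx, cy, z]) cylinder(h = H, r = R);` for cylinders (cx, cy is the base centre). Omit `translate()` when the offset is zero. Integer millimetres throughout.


translate([0, 0, 647]) cube([963, 964, 45]);
translate([91, 91, 0]) cylinder(h = 647, r = 38);
translate([872, 91, 0]) cylinder(h = 647, r = 38);
translate([91, 873, 0]) cylinder(h = 647, r = 38);
translate([872, 873, 0]) cylinder(h = 647, r = 38);


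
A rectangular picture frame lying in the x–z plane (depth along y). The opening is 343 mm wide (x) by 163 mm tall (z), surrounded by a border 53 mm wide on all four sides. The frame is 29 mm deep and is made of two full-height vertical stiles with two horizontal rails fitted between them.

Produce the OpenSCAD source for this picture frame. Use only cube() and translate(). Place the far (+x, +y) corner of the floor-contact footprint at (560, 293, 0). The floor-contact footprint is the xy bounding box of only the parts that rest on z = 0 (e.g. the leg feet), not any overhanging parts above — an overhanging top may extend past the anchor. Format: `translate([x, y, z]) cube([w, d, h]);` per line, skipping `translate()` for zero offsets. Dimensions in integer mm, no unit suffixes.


translate([111, 264, 0]) cube([53, 29, 269]);
translate([507, 264, 0]) cube([53, 29, 269]);
translate([164, 264, 0]) cube([343, 29, 53]);
translate([164, 264, 216]) cube([343, 29, 53]);


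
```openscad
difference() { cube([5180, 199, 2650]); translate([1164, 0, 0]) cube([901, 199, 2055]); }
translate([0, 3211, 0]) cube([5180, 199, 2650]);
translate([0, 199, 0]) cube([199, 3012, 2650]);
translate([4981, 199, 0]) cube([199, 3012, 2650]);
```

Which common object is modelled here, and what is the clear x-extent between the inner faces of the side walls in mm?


A single room. The interior width is 4782 mm.

Four walls enclosing a rectangle with a door in the front wall — a room. Outside width 5180 minus two 199 mm walls gives 4782 mm.


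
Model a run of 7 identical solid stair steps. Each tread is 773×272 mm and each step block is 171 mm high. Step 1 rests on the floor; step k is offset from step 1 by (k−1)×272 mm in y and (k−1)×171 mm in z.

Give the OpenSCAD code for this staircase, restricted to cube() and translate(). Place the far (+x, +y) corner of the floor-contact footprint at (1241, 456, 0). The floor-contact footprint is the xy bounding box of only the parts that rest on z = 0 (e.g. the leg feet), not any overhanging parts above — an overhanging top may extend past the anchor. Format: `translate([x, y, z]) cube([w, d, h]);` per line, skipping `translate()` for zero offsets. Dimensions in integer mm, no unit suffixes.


translate([468, 184, 0]) cube([773, 272, 171]);
translate([468, 456, 171]) cube([773, 272, 171]);
translate([468, 728, 342]) cube([773, 272, 171]);
translate([468, 1000, 513]) cube([773, 272, 171]);
translate([468, 1272, 684]) cube([773, 272, 171]);
translate([468, 1544, 855]) cube([773, 272, 171]);
translate([468, 1816, 1026]) cube([773, 272, 171]);


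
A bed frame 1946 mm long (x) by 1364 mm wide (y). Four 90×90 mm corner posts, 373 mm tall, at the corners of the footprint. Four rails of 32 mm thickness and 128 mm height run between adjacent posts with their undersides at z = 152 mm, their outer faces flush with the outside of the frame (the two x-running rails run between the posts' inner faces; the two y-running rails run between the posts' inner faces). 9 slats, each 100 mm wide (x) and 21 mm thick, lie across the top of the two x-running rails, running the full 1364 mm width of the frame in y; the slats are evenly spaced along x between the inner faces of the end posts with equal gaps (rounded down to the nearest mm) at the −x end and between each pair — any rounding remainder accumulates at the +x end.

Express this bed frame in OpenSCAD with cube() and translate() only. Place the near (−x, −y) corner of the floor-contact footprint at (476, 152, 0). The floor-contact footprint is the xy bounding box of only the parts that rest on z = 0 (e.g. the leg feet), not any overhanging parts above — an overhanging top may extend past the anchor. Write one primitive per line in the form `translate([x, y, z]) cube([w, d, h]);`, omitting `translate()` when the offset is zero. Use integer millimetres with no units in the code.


translate([476, 152, 0]) cube([90, 90, 373]);
translate([476, 1426, 0]) cube([90, 90, 373]);
translate([2332, 152, 0]) cube([90, 90, 373]);
translate([2332, 1426, 0]) cube([90, 90, 373]);
translate([566, 152, 152]) cube([1766, 32, 128]);
translate([566, 1484, 152]) cube([1766, 32, 128]);
translate([476, 242, 152]) cube([32, 1184, 128]);
translate([2390, 242, 152]) cube([32, 1184, 128]);
translate([652, 152, 280]) cube([100, 1364, 21]);
translate([838, 152, 280]) cube([100, 1364, 21]);
translate([1024, 152, 280]) cube([100, 1364, 21]);
translate([1210, 152, 280]) cube([100, 1364, 21]);
translate([1396, 152, 280]) cube([100, 1364, 21]);
translate([1582, 152, 280]) cube([100, 1364, 21]);
translate([1768, 152, 280]) cube([100, 1364, 21]);
translate([1954, 152, 280]) cube([100, 1364, 21]);
translate([2140, 152, 280]) cube([100, 1364, 21]);


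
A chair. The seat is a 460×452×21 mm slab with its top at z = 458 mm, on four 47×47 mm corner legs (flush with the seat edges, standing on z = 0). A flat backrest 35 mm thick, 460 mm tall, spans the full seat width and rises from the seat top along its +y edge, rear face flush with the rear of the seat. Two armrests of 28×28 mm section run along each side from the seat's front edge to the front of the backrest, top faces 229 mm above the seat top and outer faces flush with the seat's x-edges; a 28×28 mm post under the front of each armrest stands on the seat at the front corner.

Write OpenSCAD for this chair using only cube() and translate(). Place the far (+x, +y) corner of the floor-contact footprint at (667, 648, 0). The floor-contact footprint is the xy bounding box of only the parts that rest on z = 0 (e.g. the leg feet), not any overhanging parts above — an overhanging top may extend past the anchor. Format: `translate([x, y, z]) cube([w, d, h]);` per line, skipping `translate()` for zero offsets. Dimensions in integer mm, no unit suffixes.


// leg_h = 458 - 21 = 437
// arm post h = 229 - 28 = 201
translate([207, 196, 437]) cube([460, 452, 21]);
translate([207, 196, 0]) cube([47, 47, 437]);
translate([620, 196, 0]) cube([47, 47, 437]);
translate([207, 601, 0]) cube([47, 47, 437]);
translate([620, 601, 0]) cube([47, 47, 437]);
translate([207, 613, 458]) cube([460, 35, 460]);
translate([207, 196, 659]) cube([28, 417, 28]);
translate([639, 196, 659]) cube([28, 417, 28]);
translate([207, 196, 458]) cube([28, 28, 201]);
translate([639, 196, 458]) cube([28, 28, 201]);


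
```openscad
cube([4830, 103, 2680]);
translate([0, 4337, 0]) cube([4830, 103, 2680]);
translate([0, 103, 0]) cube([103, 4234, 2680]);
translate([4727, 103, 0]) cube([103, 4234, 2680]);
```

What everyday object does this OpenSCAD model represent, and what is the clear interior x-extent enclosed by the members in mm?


A house (or room) frame. The interior width is 4624 mm.

Four 2680 mm walls enclosing a rectangle with no floor or roof — a room or house frame. Outside width is 4830 mm and wall thickness is 103 mm, so the interior width is 4830 − 2 × 103 = 4624 mm.


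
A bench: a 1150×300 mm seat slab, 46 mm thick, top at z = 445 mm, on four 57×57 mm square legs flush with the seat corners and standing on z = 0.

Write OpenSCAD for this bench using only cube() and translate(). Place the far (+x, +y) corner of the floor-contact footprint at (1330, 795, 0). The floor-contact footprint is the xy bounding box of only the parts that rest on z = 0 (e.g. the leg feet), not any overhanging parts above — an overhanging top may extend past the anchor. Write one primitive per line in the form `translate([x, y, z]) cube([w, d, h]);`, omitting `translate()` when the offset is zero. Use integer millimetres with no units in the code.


translate([180, 495, 399]) cube([1150, 300, 46]);
translate([180, 495, 0]) cube([57, 57, 399]);
translate([180, 738, 0]) cube([57, 57, 399]);
translate([1273, 495, 0]) cube([57, 57, 399]);
translate([1273, 738, 0]) cube([57, 57, 399]);


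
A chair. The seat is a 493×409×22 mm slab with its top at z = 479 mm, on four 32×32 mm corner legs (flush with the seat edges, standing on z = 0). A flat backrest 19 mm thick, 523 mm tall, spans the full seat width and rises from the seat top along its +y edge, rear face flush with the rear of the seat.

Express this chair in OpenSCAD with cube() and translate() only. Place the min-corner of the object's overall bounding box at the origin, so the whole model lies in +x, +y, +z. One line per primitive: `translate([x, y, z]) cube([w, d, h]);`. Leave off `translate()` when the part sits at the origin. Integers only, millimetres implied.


// leg_h = 479 - 22 = 457
translate([0, 0, 457]) cube([493, 409, 22]);
cube([32, 32, 457]);
translate([461, 0, 0]) cube([32, 32, 457]);
translate([0, 377, 0]) cube([32, 32, 457]);
translate([461, 377, 0]) cube([32, 32, 457]);
translate([0, 390, 479]) cube([493, 19, 523]);


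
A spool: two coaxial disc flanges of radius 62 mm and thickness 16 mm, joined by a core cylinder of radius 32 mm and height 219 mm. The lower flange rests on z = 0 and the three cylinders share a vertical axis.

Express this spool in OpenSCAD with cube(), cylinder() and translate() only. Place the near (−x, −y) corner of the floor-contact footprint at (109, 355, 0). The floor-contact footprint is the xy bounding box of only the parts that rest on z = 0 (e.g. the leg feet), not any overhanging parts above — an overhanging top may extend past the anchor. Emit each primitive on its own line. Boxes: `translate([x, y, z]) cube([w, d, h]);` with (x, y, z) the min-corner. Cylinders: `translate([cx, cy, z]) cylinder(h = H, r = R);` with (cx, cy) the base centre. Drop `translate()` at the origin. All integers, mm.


translate([171, 417, 0]) cylinder(h = 16, r = 62);
translate([171, 417, 16]) cylinder(h = 219, r = 32);
translate([171, 417, 235]) cylinder(h = 16, r = 62);


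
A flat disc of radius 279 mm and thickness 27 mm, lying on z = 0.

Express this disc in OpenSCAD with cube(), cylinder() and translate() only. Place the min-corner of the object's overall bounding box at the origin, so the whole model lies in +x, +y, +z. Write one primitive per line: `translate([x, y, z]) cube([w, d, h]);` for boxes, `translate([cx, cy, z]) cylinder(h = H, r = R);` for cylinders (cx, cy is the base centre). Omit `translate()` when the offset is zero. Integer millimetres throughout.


translate([279, 279, 0]) cylinder(h = 27, r = 279);


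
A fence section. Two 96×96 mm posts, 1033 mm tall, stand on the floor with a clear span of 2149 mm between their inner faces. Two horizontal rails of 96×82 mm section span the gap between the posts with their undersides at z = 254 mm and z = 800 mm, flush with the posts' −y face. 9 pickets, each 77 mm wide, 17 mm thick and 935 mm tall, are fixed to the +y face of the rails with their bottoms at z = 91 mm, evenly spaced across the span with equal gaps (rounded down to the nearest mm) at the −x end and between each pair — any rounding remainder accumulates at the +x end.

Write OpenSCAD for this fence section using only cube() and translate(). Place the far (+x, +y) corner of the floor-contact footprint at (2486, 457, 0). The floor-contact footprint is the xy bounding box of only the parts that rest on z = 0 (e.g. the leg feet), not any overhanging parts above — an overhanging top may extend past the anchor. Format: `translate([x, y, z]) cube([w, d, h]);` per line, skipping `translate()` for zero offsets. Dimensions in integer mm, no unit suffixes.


translate([145, 361, 0]) cube([96, 96, 1033]);
translate([2390, 361, 0]) cube([96, 96, 1033]);
translate([241, 361, 254]) cube([2149, 96, 82]);
translate([241, 361, 800]) cube([2149, 96, 82]);
translate([386, 457, 91]) cube([77, 17, 935]);
translate([608, 457, 91]) cube([77, 17, 935]);
translate([830, 457, 91]) cube([77, 17, 935]);
translate([1052, 457, 91]) cube([77, 17, 935]);
translate([1274, 457, 91]) cube([77, 17, 935]);
translate([1496, 457, 91]) cube([77, 17, 935]);
translate([1718, 457, 91]) cube([77, 17, 935]);
translate([1940, 457, 91]) cube([77, 17, 935]);
translate([2162, 457, 91]) cube([77, 17, 935]);


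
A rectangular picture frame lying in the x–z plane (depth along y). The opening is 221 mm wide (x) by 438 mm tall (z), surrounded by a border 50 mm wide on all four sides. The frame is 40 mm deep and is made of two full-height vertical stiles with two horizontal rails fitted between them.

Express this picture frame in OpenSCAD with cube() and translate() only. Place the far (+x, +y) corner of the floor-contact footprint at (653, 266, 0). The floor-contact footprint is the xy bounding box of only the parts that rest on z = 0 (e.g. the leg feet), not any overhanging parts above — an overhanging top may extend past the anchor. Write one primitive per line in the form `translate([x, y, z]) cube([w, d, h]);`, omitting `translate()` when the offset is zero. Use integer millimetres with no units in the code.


translate([332, 226, 0]) cube([50, 40, 538]);
translate([603, 226, 0]) cube([50, 40, 538]);
translate([382, 226, 0]) cube([221, 40, 50]);
translate([382, 226, 488]) cube([221, 40, 50]);


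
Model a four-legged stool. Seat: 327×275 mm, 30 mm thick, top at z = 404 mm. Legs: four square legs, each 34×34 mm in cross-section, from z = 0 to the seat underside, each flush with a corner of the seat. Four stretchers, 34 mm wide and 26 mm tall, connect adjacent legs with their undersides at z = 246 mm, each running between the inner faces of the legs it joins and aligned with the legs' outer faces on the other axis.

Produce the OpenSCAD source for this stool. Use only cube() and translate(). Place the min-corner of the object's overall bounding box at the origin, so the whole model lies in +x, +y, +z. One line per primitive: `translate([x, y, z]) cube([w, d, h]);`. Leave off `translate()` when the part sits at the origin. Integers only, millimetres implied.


translate([0, 0, 374]) cube([327, 275, 30]);
cube([34, 34, 374]);
translate([293, 0, 0]) cube([34, 34, 374]);
translate([0, 241, 0]) cube([34, 34, 374]);
translate([293, 241, 0]) cube([34, 34, 374]);
translate([34, 0, 246]) cube([259, 34, 26]);
translate([34, 241, 246]) cube([259, 34, 26]);
translate([0, 34, 246]) cube([34, 207, 26]);
translate([293, 34, 246]) cube([34, 207, 26]);


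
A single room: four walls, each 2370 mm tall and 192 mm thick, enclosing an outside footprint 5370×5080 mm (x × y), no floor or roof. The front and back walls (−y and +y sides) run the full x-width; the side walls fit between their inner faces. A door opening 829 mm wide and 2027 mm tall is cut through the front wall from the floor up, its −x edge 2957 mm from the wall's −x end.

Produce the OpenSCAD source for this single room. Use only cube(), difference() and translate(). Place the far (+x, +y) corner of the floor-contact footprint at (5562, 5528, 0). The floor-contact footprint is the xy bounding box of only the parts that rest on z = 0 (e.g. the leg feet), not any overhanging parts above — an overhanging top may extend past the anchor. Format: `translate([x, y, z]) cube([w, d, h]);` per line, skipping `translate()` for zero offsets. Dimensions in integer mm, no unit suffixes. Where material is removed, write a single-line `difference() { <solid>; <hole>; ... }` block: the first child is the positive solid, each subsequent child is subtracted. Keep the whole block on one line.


difference() { translate([192, 448, 0]) cube([5370, 192, 2370]); translate([3149, 448, 0]) cube([829, 192, 2027]); }
translate([192, 5336, 0]) cube([5370, 192, 2370]);
translate([192, 640, 0]) cube([192, 4696, 2370]);
translate([5370, 640, 0]) cube([192, 4696, 2370]);


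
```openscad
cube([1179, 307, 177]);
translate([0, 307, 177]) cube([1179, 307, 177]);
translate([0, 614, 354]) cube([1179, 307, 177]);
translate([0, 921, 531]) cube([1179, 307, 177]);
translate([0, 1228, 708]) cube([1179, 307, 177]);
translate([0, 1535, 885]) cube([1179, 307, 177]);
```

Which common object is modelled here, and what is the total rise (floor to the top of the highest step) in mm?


A staircase. The total rise is 1062 mm.

6 identical blocks, each offset up and back from the previous — a staircase. Each step is 177 mm tall and there are 6 of them, so the total rise is 6 × 177 = 1062 mm.


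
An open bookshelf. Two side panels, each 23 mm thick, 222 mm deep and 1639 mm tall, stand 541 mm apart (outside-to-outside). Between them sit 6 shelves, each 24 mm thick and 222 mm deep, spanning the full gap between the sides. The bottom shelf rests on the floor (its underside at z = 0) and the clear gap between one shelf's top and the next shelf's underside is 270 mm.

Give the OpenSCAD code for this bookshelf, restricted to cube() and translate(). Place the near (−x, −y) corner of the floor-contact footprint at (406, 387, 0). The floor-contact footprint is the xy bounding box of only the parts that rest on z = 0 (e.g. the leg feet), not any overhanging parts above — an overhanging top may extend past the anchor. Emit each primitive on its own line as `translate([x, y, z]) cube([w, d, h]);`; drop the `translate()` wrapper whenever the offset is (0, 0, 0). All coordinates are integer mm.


translate([406, 387, 0]) cube([23, 222, 1639]);
translate([924, 387, 0]) cube([23, 222, 1639]);
translate([429, 387, 0]) cube([495, 222, 24]);
translate([429, 387, 294]) cube([495, 222, 24]);
translate([429, 387, 588]) cube([495, 222, 24]);
translate([429, 387, 882]) cube([495, 222, 24]);
translate([429, 387, 1176]) cube([495, 222, 24]);
translate([429, 387, 1470]) cube([495, 222, 24]);


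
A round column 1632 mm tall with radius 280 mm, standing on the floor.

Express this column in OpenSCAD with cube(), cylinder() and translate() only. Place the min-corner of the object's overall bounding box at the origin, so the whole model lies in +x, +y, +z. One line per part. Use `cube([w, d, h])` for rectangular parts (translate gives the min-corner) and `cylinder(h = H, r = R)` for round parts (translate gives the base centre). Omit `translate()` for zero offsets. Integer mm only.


translate([280, 280, 0]) cylinder(h = 1632, r = 280);


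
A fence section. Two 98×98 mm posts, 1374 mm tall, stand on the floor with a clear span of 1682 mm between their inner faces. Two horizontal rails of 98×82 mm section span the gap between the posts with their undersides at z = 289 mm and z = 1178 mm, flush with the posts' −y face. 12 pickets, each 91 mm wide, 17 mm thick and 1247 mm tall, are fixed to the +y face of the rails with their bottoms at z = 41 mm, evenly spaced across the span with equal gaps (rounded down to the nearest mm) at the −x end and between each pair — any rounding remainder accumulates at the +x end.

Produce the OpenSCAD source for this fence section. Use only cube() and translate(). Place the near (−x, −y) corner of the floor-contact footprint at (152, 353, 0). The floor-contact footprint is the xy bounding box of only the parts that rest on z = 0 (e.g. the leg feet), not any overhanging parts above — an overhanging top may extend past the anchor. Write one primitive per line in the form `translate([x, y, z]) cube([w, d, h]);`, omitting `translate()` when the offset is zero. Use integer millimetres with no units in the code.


translate([152, 353, 0]) cube([98, 98, 1374]);
translate([1932, 353, 0]) cube([98, 98, 1374]);
translate([250, 353, 289]) cube([1682, 98, 82]);
translate([250, 353, 1178]) cube([1682, 98, 82]);
translate([295, 451, 41]) cube([91, 17, 1247]);
translate([431, 451, 41]) cube([91, 17, 1247]);
translate([567, 451, 41]) cube([91, 17, 1247]);
translate([703, 451, 41]) cube([91, 17, 1247]);
translate([839, 451, 41]) cube([91, 17, 1247]);
translate([975, 451, 41]) cube([91, 17, 1247]);
translate([1111, 451, 41]) cube([91, 17, 1247]);
translate([1247, 451, 41]) cube([91, 17, 1247]);
translate([1383, 451, 41]) cube([91, 17, 1247]);
translate([1519, 451, 41]) cube([91, 17, 1247]);
translate([1655, 451, 41]) cube([91, 17, 1247]);
translate([1791, 451, 41]) cube([91, 17, 1247]);


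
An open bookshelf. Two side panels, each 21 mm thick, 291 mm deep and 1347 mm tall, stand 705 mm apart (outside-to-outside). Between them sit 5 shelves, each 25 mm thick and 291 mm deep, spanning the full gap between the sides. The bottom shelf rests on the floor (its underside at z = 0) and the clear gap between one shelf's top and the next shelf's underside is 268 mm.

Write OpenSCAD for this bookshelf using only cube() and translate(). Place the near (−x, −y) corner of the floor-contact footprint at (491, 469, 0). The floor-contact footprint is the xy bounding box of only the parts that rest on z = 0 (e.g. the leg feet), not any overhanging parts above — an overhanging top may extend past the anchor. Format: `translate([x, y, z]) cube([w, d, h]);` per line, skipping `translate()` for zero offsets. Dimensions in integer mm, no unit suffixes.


translate([491, 469, 0]) cube([21, 291, 1347]);
translate([1175, 469, 0]) cube([21, 291, 1347]);
translate([512, 469, 0]) cube([663, 291, 25]);
translate([512, 469, 293]) cube([663, 291, 25]);
translate([512, 469, 586]) cube([663, 291, 25]);
translate([512, 469, 879]) cube([663, 291, 25]);
translate([512, 469, 1172]) cube([663, 291, 25]);


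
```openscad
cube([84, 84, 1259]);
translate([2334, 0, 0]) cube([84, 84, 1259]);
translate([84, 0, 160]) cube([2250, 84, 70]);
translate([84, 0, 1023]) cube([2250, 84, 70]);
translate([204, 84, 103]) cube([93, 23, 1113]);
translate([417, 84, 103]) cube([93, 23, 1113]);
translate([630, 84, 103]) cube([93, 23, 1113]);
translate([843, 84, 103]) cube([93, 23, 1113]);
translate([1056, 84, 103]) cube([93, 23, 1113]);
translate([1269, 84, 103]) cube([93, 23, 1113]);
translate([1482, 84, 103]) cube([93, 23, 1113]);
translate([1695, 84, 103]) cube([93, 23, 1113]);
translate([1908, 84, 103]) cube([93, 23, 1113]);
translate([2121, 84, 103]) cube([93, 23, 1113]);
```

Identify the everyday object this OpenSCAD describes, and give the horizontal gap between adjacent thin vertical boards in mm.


A fence section. The picket gap is 120 mm.

Two posts, two rails, 10 pickets — a fence section. Span 2250 mm holds 10 pickets of 93 mm with 11 equal gaps: ⌊(2250 − 10·93) / 11⌋ = 120 mm.


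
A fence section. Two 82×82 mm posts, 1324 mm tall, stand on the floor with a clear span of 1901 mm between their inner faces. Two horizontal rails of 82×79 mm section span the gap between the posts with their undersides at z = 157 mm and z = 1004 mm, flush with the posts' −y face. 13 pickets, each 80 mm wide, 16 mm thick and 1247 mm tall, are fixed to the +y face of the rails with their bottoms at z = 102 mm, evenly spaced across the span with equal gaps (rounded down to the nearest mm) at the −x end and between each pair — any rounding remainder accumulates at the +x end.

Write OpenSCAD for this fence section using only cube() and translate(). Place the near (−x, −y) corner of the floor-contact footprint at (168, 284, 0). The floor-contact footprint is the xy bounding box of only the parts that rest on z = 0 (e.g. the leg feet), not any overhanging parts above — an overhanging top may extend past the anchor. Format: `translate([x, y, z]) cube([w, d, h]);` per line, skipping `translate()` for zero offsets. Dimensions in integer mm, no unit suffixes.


translate([168, 284, 0]) cube([82, 82, 1324]);
translate([2151, 284, 0]) cube([82, 82, 1324]);
translate([250, 284, 157]) cube([1901, 82, 79]);
translate([250, 284, 1004]) cube([1901, 82, 79]);
translate([311, 366, 102]) cube([80, 16, 1247]);
translate([452, 366, 102]) cube([80, 16, 1247]);
translate([593, 366, 102]) cube([80, 16, 1247]);
translate([734, 366, 102]) cube([80, 16, 1247]);
translate([875, 366, 102]) cube([80, 16, 1247]);
translate([1016, 366, 102]) cube([80, 16, 1247]);
translate([1157, 366, 102]) cube([80, 16, 1247]);
translate([1298, 366, 102]) cube([80, 16, 1247]);
translate([1439, 366, 102]) cube([80, 16, 1247]);
translate([1580, 366, 102]) cube([80, 16, 1247]);
translate([1721, 366, 102]) cube([80, 16, 1247]);
translate([1862, 366, 102]) cube([80, 16, 1247]);
translate([2003, 366, 102]) cube([80, 16, 1247]);


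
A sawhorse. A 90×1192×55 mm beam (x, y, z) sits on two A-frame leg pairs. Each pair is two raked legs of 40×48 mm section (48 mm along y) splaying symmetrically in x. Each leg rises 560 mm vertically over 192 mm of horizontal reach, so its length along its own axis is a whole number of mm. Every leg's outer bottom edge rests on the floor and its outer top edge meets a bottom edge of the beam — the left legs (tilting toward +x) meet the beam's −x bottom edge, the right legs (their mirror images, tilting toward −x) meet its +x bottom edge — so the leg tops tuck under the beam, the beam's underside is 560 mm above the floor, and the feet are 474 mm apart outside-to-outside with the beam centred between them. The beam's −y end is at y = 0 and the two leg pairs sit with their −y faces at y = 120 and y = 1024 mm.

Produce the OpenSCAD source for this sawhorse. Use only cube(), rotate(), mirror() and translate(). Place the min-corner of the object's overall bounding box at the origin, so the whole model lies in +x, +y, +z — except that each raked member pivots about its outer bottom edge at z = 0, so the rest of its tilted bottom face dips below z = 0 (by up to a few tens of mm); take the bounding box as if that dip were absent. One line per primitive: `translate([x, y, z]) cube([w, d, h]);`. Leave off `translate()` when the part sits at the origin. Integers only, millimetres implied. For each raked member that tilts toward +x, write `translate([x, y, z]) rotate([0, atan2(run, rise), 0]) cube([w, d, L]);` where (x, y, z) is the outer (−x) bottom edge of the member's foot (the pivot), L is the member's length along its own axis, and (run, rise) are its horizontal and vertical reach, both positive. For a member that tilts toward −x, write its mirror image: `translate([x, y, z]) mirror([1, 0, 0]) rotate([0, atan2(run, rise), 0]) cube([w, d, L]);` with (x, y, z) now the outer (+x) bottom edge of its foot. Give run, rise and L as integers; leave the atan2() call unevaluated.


translate([192, 0, 560]) cube([90, 1192, 55]);
translate([0, 120, 0]) rotate([0, atan2(192, 560), 0]) cube([40, 48, 592]);
translate([474, 120, 0]) mirror([1, 0, 0]) rotate([0, atan2(192, 560), 0]) cube([40, 48, 592]);
translate([0, 1024, 0]) rotate([0, atan2(192, 560), 0]) cube([40, 48, 592]);
translate([474, 1024, 0]) mirror([1, 0, 0]) rotate([0, atan2(192, 560), 0]) cube([40, 48, 592]);


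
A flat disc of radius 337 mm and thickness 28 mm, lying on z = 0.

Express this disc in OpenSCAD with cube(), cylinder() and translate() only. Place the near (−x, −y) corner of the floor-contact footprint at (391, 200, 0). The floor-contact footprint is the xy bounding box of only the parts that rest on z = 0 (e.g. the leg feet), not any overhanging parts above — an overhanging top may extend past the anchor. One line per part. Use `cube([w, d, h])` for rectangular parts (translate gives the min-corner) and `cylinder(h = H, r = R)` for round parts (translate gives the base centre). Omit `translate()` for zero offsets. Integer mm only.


translate([728, 537, 0]) cylinder(h = 28, r = 337);


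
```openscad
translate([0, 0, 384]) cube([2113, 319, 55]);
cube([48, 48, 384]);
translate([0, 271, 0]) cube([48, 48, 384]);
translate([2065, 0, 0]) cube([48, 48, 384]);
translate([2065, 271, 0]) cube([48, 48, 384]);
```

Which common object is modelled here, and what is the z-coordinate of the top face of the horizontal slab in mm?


A bench. The seat-top height is 439 mm.

A long slab on four corner posts — a bench. The slab sits at z = 384 with thickness 55, so the top is 384 + 55 = 439 mm.


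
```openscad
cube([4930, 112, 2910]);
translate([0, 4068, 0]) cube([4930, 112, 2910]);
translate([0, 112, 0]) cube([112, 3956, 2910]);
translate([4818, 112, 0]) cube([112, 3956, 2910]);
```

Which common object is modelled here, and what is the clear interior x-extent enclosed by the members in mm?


A house (or room) frame. The interior width is 4706 mm.

Four 2910 mm walls enclosing a rectangle with no floor or roof — a room or house frame. Outside width is 4930 mm and wall thickness is 112 mm, so the interior width is 4930 − 2 × 112 = 4706 mm.


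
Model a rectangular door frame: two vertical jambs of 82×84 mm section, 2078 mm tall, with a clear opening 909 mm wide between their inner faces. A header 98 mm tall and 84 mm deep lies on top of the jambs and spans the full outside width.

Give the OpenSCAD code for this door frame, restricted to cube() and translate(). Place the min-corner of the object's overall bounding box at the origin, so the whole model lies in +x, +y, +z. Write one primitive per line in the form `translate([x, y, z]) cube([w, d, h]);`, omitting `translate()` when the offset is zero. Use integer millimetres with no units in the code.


cube([82, 84, 2078]);
translate([991, 0, 0]) cube([82, 84, 2078]);
translate([0, 0, 2078]) cube([1073, 84, 98]);


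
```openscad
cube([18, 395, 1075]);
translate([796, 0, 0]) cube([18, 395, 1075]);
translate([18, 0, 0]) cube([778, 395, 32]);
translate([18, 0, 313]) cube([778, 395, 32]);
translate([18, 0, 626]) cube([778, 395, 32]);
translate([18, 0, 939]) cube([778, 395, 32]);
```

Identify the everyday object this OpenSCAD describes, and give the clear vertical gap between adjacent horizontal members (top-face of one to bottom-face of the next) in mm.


A bookshelf. The clear shelf gap is 281 mm.

Two tall side panels with 4 horizontal boards between them — a bookshelf. The first two shelf undersides are at z = 0 and z = 313; with shelf thickness 32, the clear gap is 313 − 0 − 32 = 281 mm.


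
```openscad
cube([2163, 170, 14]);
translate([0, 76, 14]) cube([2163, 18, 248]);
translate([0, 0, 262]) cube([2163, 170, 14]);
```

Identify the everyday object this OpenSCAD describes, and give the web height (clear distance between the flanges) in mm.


An I-beam. The web height is 248 mm.

Two wide flanges with a thin centred web — an I-beam. Overall 276 mm minus two 14 mm flanges gives a web of 276 − 2·14 = 248 mm.


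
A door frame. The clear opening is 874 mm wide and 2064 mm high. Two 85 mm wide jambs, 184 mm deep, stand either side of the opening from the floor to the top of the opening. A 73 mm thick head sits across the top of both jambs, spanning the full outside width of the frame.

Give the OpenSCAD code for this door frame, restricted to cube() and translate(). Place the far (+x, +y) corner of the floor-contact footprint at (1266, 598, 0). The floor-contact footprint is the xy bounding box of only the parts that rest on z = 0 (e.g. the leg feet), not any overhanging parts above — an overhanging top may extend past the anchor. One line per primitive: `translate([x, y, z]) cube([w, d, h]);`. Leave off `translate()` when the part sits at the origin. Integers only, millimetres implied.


translate([222, 414, 0]) cube([85, 184, 2064]);
translate([1181, 414, 0]) cube([85, 184, 2064]);
translate([222, 414, 2064]) cube([1044, 184, 73]);
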